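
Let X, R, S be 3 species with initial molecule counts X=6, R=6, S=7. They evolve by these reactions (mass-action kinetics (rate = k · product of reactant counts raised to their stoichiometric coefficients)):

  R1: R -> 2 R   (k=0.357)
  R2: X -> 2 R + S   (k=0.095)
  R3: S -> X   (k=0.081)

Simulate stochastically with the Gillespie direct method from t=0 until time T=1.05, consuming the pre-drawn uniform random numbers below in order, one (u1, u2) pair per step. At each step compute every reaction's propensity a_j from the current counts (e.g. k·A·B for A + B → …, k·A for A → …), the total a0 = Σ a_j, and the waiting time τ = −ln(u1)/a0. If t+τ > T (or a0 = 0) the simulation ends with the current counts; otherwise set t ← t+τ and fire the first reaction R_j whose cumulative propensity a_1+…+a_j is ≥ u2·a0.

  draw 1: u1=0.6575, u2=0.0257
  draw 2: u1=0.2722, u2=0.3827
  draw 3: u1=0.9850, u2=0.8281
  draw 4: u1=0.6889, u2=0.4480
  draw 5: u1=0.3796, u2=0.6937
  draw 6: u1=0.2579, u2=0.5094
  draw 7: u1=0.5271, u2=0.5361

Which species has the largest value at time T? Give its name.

Dominant species at T: R

t=0.000: X=6 R=6 S=7
Draw 1: a1=2.142, a2=0.570, a3=0.567, a0=3.279; τ=−ln(0.6575)/3.279=0.128 → t=0.128; u2·a0=0.0257·3.279=0.084 ≤ a1=2.142 → R1 fires; X=6 R=7 S=7
Draw 2: a1=2.499, a2=0.570, a3=0.567, a0=3.636; τ=−ln(0.2722)/3.636=0.358 → t=0.486; u2·a0=0.3827·3.636=1.391 ≤ a1=2.499 → R1 fires; X=6 R=8 S=7
Draw 3: a1=2.856, a2=0.570, a3=0.567, a0=3.993; τ=−ln(0.9850)/3.993=0.004 → t=0.490; u2·a0=0.8281·3.993=3.307; a1=2.856 < 3.307 ≤ a1+a2=3.426 → R2 fires; X=5 R=10 S=8
Draw 4: a1=3.570, a2=0.475, a3=0.648, a0=4.693; τ=−ln(0.6889)/4.693=0.079 → t=0.569; u2·a0=0.4480·4.693=2.102 ≤ a1=3.570 → R1 fires; X=5 R=11 S=8
Draw 5: a1=3.927, a2=0.475, a3=0.648, a0=5.050; τ=−ln(0.3796)/5.050=0.192 → t=0.761; u2·a0=0.6937·5.050=3.503 ≤ a1=3.927 → R1 fires; X=5 R=12 S=8
Draw 6: a1=4.284, a2=0.475, a3=0.648, a0=5.407; τ=−ln(0.2579)/5.407=0.251 → t=1.011; u2·a0=0.5094·5.407=2.754 ≤ a1=4.284 → R1 fires; X=5 R=13 S=8
Draw 7: a1=4.641, a2=0.475, a3=0.648, a0=5.764; τ=−ln(0.5271)/5.764=0.111 → t=1.122 > T=1.05: stop.
At T=1.05: X=5 R=13 S=8; the largest is R.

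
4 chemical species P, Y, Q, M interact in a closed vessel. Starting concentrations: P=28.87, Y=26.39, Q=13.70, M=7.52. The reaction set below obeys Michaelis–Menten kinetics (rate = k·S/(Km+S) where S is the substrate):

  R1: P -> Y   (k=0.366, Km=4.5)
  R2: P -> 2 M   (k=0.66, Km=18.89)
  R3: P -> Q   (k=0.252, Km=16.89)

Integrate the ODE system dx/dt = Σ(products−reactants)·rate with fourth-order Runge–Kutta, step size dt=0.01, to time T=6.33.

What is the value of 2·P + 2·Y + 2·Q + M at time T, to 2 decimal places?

Check how each reaction changes W = 2·P + 2·Y + 2·Q + M (weight of products minus weight of reactants):
R1: P -> Y: (2·1) − (2·1) = 2 − 2 = 0
R2: P -> 2 M: (1·2) − (2·1) = 2 − 2 = 0
R3: P -> Q: (2·1) − (2·1) = 2 − 2 = 0
Every reaction leaves W unchanged, so W is conserved and no simulation is needed: W(T) = W(0) = 2·28.87 + 2·26.39 + 2·13.70 + 7.52 = 145.44

Value at T = 145.44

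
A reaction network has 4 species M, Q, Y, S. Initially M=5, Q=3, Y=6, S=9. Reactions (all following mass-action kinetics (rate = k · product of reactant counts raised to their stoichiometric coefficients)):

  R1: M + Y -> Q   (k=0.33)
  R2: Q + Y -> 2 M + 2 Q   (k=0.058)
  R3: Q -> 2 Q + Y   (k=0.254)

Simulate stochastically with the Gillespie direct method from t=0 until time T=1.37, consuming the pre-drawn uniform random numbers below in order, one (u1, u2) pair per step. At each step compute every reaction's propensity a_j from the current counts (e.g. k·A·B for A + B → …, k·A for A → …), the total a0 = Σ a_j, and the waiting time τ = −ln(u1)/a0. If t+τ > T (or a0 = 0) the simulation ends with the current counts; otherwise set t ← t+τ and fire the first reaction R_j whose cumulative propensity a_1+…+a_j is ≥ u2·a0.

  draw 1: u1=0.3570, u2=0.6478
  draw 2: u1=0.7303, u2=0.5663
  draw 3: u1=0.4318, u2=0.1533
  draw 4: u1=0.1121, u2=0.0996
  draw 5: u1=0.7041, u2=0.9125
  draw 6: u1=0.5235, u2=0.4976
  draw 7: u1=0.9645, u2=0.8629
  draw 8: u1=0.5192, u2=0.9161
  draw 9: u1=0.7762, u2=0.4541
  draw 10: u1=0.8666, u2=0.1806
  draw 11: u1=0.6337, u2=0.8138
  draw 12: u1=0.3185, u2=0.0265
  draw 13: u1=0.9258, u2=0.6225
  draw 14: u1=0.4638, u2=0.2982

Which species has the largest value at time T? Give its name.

t=0.000: M=5 Q=3 Y=6 S=9
Draw 1: a1=9.900, a2=1.044, a3=0.762, a0=11.706; τ=−ln(0.3570)/11.706=0.088 → t=0.088; u2·a0=0.6478·11.706=7.583 ≤ a1=9.900 → R1 fires; M=4 Q=4 Y=5 S=9
Draw 2: a1=6.600, a2=1.160, a3=1.016, a0=8.776; τ=−ln(0.7303)/8.776=0.036 → t=0.124; u2·a0=0.5663·8.776=4.970 ≤ a1=6.600 → R1 fires; M=3 Q=5 Y=4 S=9
Draw 3: a1=3.960, a2=1.160, a3=1.270, a0=6.390; τ=−ln(0.4318)/6.390=0.131 → t=0.255; u2·a0=0.1533·6.390=0.980 ≤ a1=3.960 → R1 fires; M=2 Q=6 Y=3 S=9
Draw 4: a1=1.980, a2=1.044, a3=1.524, a0=4.548; τ=−ln(0.1121)/4.548=0.481 → t=0.736; u2·a0=0.0996·4.548=0.453 ≤ a1=1.980 → R1 fires; M=1 Q=7 Y=2 S=9
Draw 5: a1=0.660, a2=0.812, a3=1.778, a0=3.250; τ=−ln(0.7041)/3.250=0.108 → t=0.844; u2·a0=0.9125·3.250=2.966; a1+a2=1.472 < 2.966 ≤ a1+…+a3=3.250 → R3 fires; M=1 Q=8 Y=3 S=9
Draw 6: a1=0.990, a2=1.392, a3=2.032, a0=4.414; τ=−ln(0.5235)/4.414=0.147 → t=0.991; u2·a0=0.4976·4.414=2.196; a1=0.990 < 2.196 ≤ a1+a2=2.382 → R2 fires; M=3 Q=9 Y=2 S=9
Draw 7: a1=1.980, a2=1.044, a3=2.286, a0=5.310; τ=−ln(0.9645)/5.310=0.007 → t=0.998; u2·a0=0.8629·5.310=4.582; a1+a2=3.024 < 4.582 ≤ a1+…+a3=5.310 → R3 fires; M=3 Q=10 Y=3 S=9
Draw 8: a1=2.970, a2=1.740, a3=2.540, a0=7.250; τ=−ln(0.5192)/7.250=0.090 → t=1.088; u2·a0=0.9161·7.250=6.642; a1+a2=4.710 < 6.642 ≤ a1+…+a3=7.250 → R3 fires; M=3 Q=11 Y=4 S=9
Draw 9: a1=3.960, a2=2.552, a3=2.794, a0=9.306; τ=−ln(0.7762)/9.306=0.027 → t=1.115; u2·a0=0.4541·9.306=4.226; a1=3.960 < 4.226 ≤ a1+a2=6.512 → R2 fires; M=5 Q=12 Y=3 S=9
Draw 10: a1=4.950, a2=2.088, a3=3.048, a0=10.086; τ=−ln(0.8666)/10.086=0.014 → t=1.130; u2·a0=0.1806·10.086=1.822 ≤ a1=4.950 → R1 fires; M=4 Q=13 Y=2 S=9
Draw 11: a1=2.640, a2=1.508, a3=3.302, a0=7.450; τ=−ln(0.6337)/7.450=0.061 → t=1.191; u2·a0=0.8138·7.450=6.063; a1+a2=4.148 < 6.063 ≤ a1+…+a3=7.450 → R3 fires; M=4 Q=14 Y=3 S=9
Draw 12: a1=3.960, a2=2.436, a3=3.556, a0=9.952; τ=−ln(0.3185)/9.952=0.115 → t=1.306; u2·a0=0.0265·9.952=0.264 ≤ a1=3.960 → R1 fires; M=3 Q=15 Y=2 S=9
Draw 13: a1=1.980, a2=1.740, a3=3.810, a0=7.530; τ=−ln(0.9258)/7.530=0.010 → t=1.316; u2·a0=0.6225·7.530=4.687; a1+a2=3.720 < 4.687 ≤ a1+…+a3=7.530 → R3 fires; M=3 Q=16 Y=3 S=9
Draw 14: a1=2.970, a2=2.784, a3=4.064, a0=9.818; τ=−ln(0.4638)/9.818=0.078 → t=1.394 > T=1.37: stop.
At T=1.37: M=3 Q=16 Y=3 S=9; the largest is Q.

Dominant species at T: Q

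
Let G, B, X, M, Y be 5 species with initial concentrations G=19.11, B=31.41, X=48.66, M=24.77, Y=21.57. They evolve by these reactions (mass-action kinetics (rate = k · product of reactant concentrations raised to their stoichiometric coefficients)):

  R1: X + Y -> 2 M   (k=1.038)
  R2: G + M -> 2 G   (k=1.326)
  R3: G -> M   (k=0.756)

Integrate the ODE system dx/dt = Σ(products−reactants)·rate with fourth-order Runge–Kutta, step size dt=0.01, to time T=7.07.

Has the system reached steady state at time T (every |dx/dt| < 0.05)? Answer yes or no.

Steady state at T: yes

RK4 with dt=0.01: 707 steps to T=7.07. Trajectory (selected grid times):
t=0.00: G=19.11 B=31.41 X=48.66 M=24.77 Y=21.57
t=0.79: G=86.45 B=31.41 X=27.09 M=0.57 Y=0.00
t=1.57: G=86.45 B=31.41 X=27.09 M=0.57 Y=0.00
t=2.36: G=86.45 B=31.41 X=27.09 M=0.57 Y=0.00
t=3.14: G=86.45 B=31.41 X=27.09 M=0.57 Y=0.00
t=3.93: G=86.45 B=31.41 X=27.09 M=0.57 Y=0.00
t=4.71: G=86.45 B=31.41 X=27.09 M=0.57 Y=0.00
t=5.50: G=86.45 B=31.41 X=27.09 M=0.57 Y=0.00
t=6.28: G=86.45 B=31.41 X=27.09 M=0.57 Y=0.00
t=7.07: G=86.45 B=31.41 X=27.09 M=0.57 Y=0.00
Rates at T: R1=0.0000, R2=65.3561, R3=65.3561
dx/dt at T (Σ net stoichiometry × rate): G=+0.0000, B=+0.0000, X=-0.0000, M=+0.0000, Y=-0.0000
Largest |dx/dt| is |-0.0000| (X) < 0.05 → steady.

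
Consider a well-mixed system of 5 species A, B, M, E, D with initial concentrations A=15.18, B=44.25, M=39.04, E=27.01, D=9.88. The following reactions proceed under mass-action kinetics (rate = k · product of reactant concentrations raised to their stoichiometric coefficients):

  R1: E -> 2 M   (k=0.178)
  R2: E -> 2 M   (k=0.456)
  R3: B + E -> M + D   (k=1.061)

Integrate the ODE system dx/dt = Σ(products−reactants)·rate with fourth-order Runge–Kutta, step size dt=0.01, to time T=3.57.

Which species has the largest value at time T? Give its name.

Dominant species at T: M

RK4 with dt=0.01: 357 steps to T=3.57. Trajectory (selected grid times):
t=0.00: A=15.18 B=44.25 M=39.04 E=27.01 D=9.88
t=0.40: A=15.18 B=17.79 M=66.59 E=0.00 D=36.34
t=0.79: A=15.18 B=17.78 M=66.59 E=0.00 D=36.35
t=1.19: A=15.18 B=17.78 M=66.59 E=0.00 D=36.35
t=1.59: A=15.18 B=17.78 M=66.59 E=0.00 D=36.35
t=1.98: A=15.18 B=17.78 M=66.59 E=0.00 D=36.35
t=2.38: A=15.18 B=17.78 M=66.59 E=0.00 D=36.35
t=2.78: A=15.18 B=17.78 M=66.59 E=0.00 D=36.35
t=3.17: A=15.18 B=17.78 M=66.59 E=0.00 D=36.35
t=3.57: A=15.18 B=17.78 M=66.59 E=0.00 D=36.35
At T=3.57: A=15.18 B=17.78 M=66.59 E=0.00 D=36.35; the largest is M.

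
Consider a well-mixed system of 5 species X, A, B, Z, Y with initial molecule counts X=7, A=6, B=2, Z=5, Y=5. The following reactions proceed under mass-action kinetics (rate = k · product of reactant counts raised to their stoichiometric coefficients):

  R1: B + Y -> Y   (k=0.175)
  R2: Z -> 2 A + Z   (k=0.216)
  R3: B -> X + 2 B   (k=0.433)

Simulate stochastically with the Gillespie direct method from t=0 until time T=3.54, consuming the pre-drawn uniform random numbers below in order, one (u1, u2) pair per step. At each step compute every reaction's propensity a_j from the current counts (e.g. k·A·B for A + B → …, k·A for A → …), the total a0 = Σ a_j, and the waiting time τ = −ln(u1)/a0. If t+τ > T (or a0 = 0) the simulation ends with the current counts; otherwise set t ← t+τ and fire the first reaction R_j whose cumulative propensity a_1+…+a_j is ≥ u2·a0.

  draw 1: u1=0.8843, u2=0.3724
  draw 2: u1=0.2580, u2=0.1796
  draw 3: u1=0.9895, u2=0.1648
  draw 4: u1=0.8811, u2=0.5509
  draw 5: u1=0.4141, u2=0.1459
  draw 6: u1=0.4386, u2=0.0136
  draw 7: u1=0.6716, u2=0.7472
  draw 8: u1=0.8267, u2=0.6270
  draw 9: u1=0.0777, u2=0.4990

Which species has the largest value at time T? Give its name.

t=0.000: X=7 A=6 B=2 Z=5 Y=5
Draw 1: a1=1.750, a2=1.080, a3=0.866, a0=3.696; τ=−ln(0.8843)/3.696=0.033 → t=0.033; u2·a0=0.3724·3.696=1.376 ≤ a1=1.750 → R1 fires; X=7 A=6 B=1 Z=5 Y=5
Draw 2: a1=0.875, a2=1.080, a3=0.433, a0=2.388; τ=−ln(0.2580)/2.388=0.567 → t=0.601; u2·a0=0.1796·2.388=0.429 ≤ a1=0.875 → R1 fires; X=7 A=6 B=0 Z=5 Y=5
Draw 3: a1=0.000, a2=1.080, a3=0.000, a0=1.080; τ=−ln(0.9895)/1.080=0.010 → t=0.610; u2·a0=0.1648·1.080=0.178; a1=0.000 < 0.178 ≤ a1+a2=1.080 → R2 fires; X=7 A=8 B=0 Z=5 Y=5
Draw 4: a1=0.000, a2=1.080, a3=0.000, a0=1.080; τ=−ln(0.8811)/1.080=0.117 → t=0.728; u2·a0=0.5509·1.080=0.595; a1=0.000 < 0.595 ≤ a1+a2=1.080 → R2 fires; X=7 A=10 B=0 Z=5 Y=5
Draw 5: a1=0.000, a2=1.080, a3=0.000, a0=1.080; τ=−ln(0.4141)/1.080=0.816 → t=1.544; u2·a0=0.1459·1.080=0.158; a1=0.000 < 0.158 ≤ a1+a2=1.080 → R2 fires; X=7 A=12 B=0 Z=5 Y=5
Draw 6: a1=0.000, a2=1.080, a3=0.000, a0=1.080; τ=−ln(0.4386)/1.080=0.763 → t=2.307; u2·a0=0.0136·1.080=0.015; a1=0.000 < 0.015 ≤ a1+a2=1.080 → R2 fires; X=7 A=14 B=0 Z=5 Y=5
Draw 7: a1=0.000, a2=1.080, a3=0.000, a0=1.080; τ=−ln(0.6716)/1.080=0.369 → t=2.676; u2·a0=0.7472·1.080=0.807; a1=0.000 < 0.807 ≤ a1+a2=1.080 → R2 fires; X=7 A=16 B=0 Z=5 Y=5
Draw 8: a1=0.000, a2=1.080, a3=0.000, a0=1.080; τ=−ln(0.8267)/1.080=0.176 → t=2.852; u2·a0=0.6270·1.080=0.677; a1=0.000 < 0.677 ≤ a1+a2=1.080 → R2 fires; X=7 A=18 B=0 Z=5 Y=5
Draw 9: a1=0.000, a2=1.080, a3=0.000, a0=1.080; τ=−ln(0.0777)/1.080=2.366 → t=5.218 > T=3.54: stop.
At T=3.54: X=7 A=18 B=0 Z=5 Y=5; the largest is A.

Dominant species at T: A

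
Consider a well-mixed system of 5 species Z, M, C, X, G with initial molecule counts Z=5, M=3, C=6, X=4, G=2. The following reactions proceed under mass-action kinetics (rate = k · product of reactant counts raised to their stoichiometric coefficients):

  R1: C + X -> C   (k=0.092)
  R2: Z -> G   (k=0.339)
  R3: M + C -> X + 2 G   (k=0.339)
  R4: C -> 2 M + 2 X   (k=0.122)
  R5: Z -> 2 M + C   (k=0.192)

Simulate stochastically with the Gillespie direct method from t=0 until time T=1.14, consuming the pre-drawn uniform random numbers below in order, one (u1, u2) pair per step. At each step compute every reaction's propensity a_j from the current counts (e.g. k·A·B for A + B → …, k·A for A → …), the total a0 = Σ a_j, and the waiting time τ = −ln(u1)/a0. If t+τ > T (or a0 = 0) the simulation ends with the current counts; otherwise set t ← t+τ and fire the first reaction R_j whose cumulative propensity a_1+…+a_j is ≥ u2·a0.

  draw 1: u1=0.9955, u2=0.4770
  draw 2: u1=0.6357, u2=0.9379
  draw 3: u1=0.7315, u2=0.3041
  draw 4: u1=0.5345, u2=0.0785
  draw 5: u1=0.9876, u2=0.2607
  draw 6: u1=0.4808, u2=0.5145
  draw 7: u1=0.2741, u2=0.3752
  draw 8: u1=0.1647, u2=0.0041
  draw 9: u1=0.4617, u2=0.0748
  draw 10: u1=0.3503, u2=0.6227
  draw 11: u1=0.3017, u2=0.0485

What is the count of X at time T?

t=0.000: Z=5 M=3 C=6 X=4 G=2
Draw 1: a1=2.208, a2=1.695, a3=6.102, a4=0.732, a5=0.960, a0=11.697; τ=−ln(0.9955)/11.697=0.000 → t=0.000; u2·a0=0.4770·11.697=5.579; a1+a2=3.903 < 5.579 ≤ a1+…+a3=10.005 → R3 fires; Z=5 M=2 C=5 X=5 G=4
Draw 2: a1=2.300, a2=1.695, a3=3.390, a4=0.610, a5=0.960, a0=8.955; τ=−ln(0.6357)/8.955=0.051 → t=0.051; u2·a0=0.9379·8.955=8.399; a1+…+a4=7.995 < 8.399 ≤ a1+…+a5=8.955 → R5 fires; Z=4 M=4 C=6 X=5 G=4
Draw 3: a1=2.760, a2=1.356, a3=8.136, a4=0.732, a5=0.768, a0=13.752; τ=−ln(0.7315)/13.752=0.023 → t=0.074; u2·a0=0.3041·13.752=4.182; a1+a2=4.116 < 4.182 ≤ a1+…+a3=12.252 → R3 fires; Z=4 M=3 C=5 X=6 G=6
Draw 4: a1=2.760, a2=1.356, a3=5.085, a4=0.610, a5=0.768, a0=10.579; τ=−ln(0.5345)/10.579=0.059 → t=0.133; u2·a0=0.0785·10.579=0.830 ≤ a1=2.760 → R1 fires; Z=4 M=3 C=5 X=5 G=6
Draw 5: a1=2.300, a2=1.356, a3=5.085, a4=0.610, a5=0.768, a0=10.119; τ=−ln(0.9876)/10.119=0.001 → t=0.134; u2·a0=0.2607·10.119=2.638; a1=2.300 < 2.638 ≤ a1+a2=3.656 → R2 fires; Z=3 M=3 C=5 X=5 G=7
Draw 6: a1=2.300, a2=1.017, a3=5.085, a4=0.610, a5=0.576, a0=9.588; τ=−ln(0.4808)/9.588=0.076 → t=0.211; u2·a0=0.5145·9.588=4.933; a1+a2=3.317 < 4.933 ≤ a1+…+a3=8.402 → R3 fires; Z=3 M=2 C=4 X=6 G=9
Draw 7: a1=2.208, a2=1.017, a3=2.712, a4=0.488, a5=0.576, a0=7.001; τ=−ln(0.2741)/7.001=0.185 → t=0.395; u2·a0=0.3752·7.001=2.627; a1=2.208 < 2.627 ≤ a1+a2=3.225 → R2 fires; Z=2 M=2 C=4 X=6 G=10
Draw 8: a1=2.208, a2=0.678, a3=2.712, a4=0.488, a5=0.384, a0=6.470; τ=−ln(0.1647)/6.470=0.279 → t=0.674; u2·a0=0.0041·6.470=0.027 ≤ a1=2.208 → R1 fires; Z=2 M=2 C=4 X=5 G=10
Draw 9: a1=1.840, a2=0.678, a3=2.712, a4=0.488, a5=0.384, a0=6.102; τ=−ln(0.4617)/6.102=0.127 → t=0.801; u2·a0=0.0748·6.102=0.456 ≤ a1=1.840 → R1 fires; Z=2 M=2 C=4 X=4 G=10
Draw 10: a1=1.472, a2=0.678, a3=2.712, a4=0.488, a5=0.384, a0=5.734; τ=−ln(0.3503)/5.734=0.183 → t=0.984; u2·a0=0.6227·5.734=3.571; a1+a2=2.150 < 3.571 ≤ a1+…+a3=4.862 → R3 fires; Z=2 M=1 C=3 X=5 G=12
Draw 11: a1=1.380, a2=0.678, a3=1.017, a4=0.366, a5=0.384, a0=3.825; τ=−ln(0.3017)/3.825=0.313 → t=1.297 > T=1.14: stop.
Read off X at T=1.14: 5

X at T = 5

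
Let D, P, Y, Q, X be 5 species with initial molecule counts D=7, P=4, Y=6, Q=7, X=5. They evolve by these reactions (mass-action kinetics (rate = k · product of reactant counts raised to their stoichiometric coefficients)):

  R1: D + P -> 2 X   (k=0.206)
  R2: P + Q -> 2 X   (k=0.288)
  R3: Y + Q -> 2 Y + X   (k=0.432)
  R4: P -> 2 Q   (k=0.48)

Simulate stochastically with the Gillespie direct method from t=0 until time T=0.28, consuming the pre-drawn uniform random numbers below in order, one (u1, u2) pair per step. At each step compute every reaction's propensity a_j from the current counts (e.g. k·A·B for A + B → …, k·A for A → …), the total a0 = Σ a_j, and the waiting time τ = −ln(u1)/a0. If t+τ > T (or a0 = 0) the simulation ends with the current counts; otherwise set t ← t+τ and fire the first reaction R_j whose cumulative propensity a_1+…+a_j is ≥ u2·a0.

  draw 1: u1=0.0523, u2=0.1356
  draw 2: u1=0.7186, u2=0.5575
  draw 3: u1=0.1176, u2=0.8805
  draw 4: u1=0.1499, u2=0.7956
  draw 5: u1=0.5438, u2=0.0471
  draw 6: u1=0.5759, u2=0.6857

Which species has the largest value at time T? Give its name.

Dominant species at T: X

t=0.000: D=7 P=4 Y=6 Q=7 X=5
Draw 1: a1=5.768, a2=8.064, a3=18.144, a4=1.920, a0=33.896; τ=−ln(0.0523)/33.896=0.087 → t=0.087; u2·a0=0.1356·33.896=4.596 ≤ a1=5.768 → R1 fires; D=6 P=3 Y=6 Q=7 X=7
Draw 2: a1=3.708, a2=6.048, a3=18.144, a4=1.440, a0=29.340; τ=−ln(0.7186)/29.340=0.011 → t=0.098; u2·a0=0.5575·29.340=16.357; a1+a2=9.756 < 16.357 ≤ a1+…+a3=27.900 → R3 fires; D=6 P=3 Y=7 Q=6 X=8
Draw 3: a1=3.708, a2=5.184, a3=18.144, a4=1.440, a0=28.476; τ=−ln(0.1176)/28.476=0.075 → t=0.173; u2·a0=0.8805·28.476=25.073; a1+a2=8.892 < 25.073 ≤ a1+…+a3=27.036 → R3 fires; D=6 P=3 Y=8 Q=5 X=9
Draw 4: a1=3.708, a2=4.320, a3=17.280, a4=1.440, a0=26.748; τ=−ln(0.1499)/26.748=0.071 → t=0.244; u2·a0=0.7956·26.748=21.281; a1+a2=8.028 < 21.281 ≤ a1+…+a3=25.308 → R3 fires; D=6 P=3 Y=9 Q=4 X=10
Draw 5: a1=3.708, a2=3.456, a3=15.552, a4=1.440, a0=24.156; τ=−ln(0.5438)/24.156=0.025 → t=0.270; u2·a0=0.0471·24.156=1.138 ≤ a1=3.708 → R1 fires; D=5 P=2 Y=9 Q=4 X=12
Draw 6: a1=2.060, a2=2.304, a3=15.552, a4=0.960, a0=20.876; τ=−ln(0.5759)/20.876=0.026 → t=0.296 > T=0.28: stop.
At T=0.28: D=5 P=2 Y=9 Q=4 X=12; the largest is X.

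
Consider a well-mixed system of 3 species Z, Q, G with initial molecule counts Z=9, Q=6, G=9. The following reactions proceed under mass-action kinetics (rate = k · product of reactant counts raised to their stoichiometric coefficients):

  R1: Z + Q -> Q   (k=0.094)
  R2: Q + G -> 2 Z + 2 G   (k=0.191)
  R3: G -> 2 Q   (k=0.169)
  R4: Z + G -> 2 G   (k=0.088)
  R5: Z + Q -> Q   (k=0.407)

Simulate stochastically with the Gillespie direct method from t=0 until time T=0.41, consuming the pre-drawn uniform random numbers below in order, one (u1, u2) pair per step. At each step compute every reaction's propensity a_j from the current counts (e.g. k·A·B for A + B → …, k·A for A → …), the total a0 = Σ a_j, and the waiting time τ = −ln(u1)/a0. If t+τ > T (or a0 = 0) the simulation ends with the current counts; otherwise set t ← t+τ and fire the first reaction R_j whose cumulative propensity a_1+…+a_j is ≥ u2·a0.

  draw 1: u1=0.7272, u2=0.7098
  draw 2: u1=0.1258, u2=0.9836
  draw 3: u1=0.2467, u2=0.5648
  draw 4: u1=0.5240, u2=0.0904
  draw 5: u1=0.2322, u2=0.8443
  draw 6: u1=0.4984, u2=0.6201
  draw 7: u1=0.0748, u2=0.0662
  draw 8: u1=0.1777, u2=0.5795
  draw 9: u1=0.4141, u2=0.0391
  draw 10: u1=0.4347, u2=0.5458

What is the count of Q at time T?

t=0.000: Z=9 Q=6 G=9
Draw 1: a1=5.076, a2=10.314, a3=1.521, a4=7.128, a5=21.978, a0=46.017; τ=−ln(0.7272)/46.017=0.007 → t=0.007; u2·a0=0.7098·46.017=32.663; a1+…+a4=24.039 < 32.663 ≤ a1+…+a5=46.017 → R5 fires; Z=8 Q=6 G=9
Draw 2: a1=4.512, a2=10.314, a3=1.521, a4=6.336, a5=19.536, a0=42.219; τ=−ln(0.1258)/42.219=0.049 → t=0.056; u2·a0=0.9836·42.219=41.527; a1+…+a4=22.683 < 41.527 ≤ a1+…+a5=42.219 → R5 fires; Z=7 Q=6 G=9
Draw 3: a1=3.948, a2=10.314, a3=1.521, a4=5.544, a5=17.094, a0=38.421; τ=−ln(0.2467)/38.421=0.036 → t=0.092; u2·a0=0.5648·38.421=21.700; a1+…+a4=21.327 < 21.700 ≤ a1+…+a5=38.421 → R5 fires; Z=6 Q=6 G=9
Draw 4: a1=3.384, a2=10.314, a3=1.521, a4=4.752, a5=14.652, a0=34.623; τ=−ln(0.5240)/34.623=0.019 → t=0.111; u2·a0=0.0904·34.623=3.130 ≤ a1=3.384 → R1 fires; Z=5 Q=6 G=9
Draw 5: a1=2.820, a2=10.314, a3=1.521, a4=3.960, a5=12.210, a0=30.825; τ=−ln(0.2322)/30.825=0.047 → t=0.158; u2·a0=0.8443·30.825=26.026; a1+…+a4=18.615 < 26.026 ≤ a1+…+a5=30.825 → R5 fires; Z=4 Q=6 G=9
Draw 6: a1=2.256, a2=10.314, a3=1.521, a4=3.168, a5=9.768, a0=27.027; τ=−ln(0.4984)/27.027=0.026 → t=0.184; u2·a0=0.6201·27.027=16.759; a1+…+a3=14.091 < 16.759 ≤ a1+…+a4=17.259 → R4 fires; Z=3 Q=6 G=10
Draw 7: a1=1.692, a2=11.460, a3=1.690, a4=2.640, a5=7.326, a0=24.808; τ=−ln(0.0748)/24.808=0.105 → t=0.289; u2·a0=0.0662·24.808=1.642 ≤ a1=1.692 → R1 fires; Z=2 Q=6 G=10
Draw 8: a1=1.128, a2=11.460, a3=1.690, a4=1.760, a5=4.884, a0=20.922; τ=−ln(0.1777)/20.922=0.083 → t=0.371; u2·a0=0.5795·20.922=12.124; a1=1.128 < 12.124 ≤ a1+a2=12.588 → R2 fires; Z=4 Q=5 G=11
Draw 9: a1=1.880, a2=10.505, a3=1.859, a4=3.872, a5=8.140, a0=26.256; τ=−ln(0.4141)/26.256=0.034 → t=0.405; u2·a0=0.0391·26.256=1.027 ≤ a1=1.880 → R1 fires; Z=3 Q=5 G=11
Draw 10: a1=1.410, a2=10.505, a3=1.859, a4=2.904, a5=6.105, a0=22.783; τ=−ln(0.4347)/22.783=0.037 → t=0.441 > T=0.41: stop.
Read off Q at T=0.41: 5

Q at T = 5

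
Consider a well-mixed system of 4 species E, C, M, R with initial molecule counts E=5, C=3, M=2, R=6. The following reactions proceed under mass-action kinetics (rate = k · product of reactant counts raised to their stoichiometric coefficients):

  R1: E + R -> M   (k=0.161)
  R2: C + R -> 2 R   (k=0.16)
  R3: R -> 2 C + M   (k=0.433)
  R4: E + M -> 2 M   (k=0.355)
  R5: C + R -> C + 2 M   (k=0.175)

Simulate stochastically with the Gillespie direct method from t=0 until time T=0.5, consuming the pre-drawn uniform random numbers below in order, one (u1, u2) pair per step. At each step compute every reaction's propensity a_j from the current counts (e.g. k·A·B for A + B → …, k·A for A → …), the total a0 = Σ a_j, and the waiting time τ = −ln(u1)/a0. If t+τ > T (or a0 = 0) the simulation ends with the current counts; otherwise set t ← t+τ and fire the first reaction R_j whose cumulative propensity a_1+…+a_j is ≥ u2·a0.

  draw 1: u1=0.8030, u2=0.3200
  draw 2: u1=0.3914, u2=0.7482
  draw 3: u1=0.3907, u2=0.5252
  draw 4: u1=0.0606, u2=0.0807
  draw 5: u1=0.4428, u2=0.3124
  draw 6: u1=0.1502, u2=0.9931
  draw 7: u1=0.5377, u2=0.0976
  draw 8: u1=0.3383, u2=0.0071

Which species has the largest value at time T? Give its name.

t=0.000: E=5 C=3 M=2 R=6
Draw 1: a1=4.830, a2=2.880, a3=2.598, a4=3.550, a5=3.150, a0=17.008; τ=−ln(0.8030)/17.008=0.013 → t=0.013; u2·a0=0.3200·17.008=5.443; a1=4.830 < 5.443 ≤ a1+a2=7.710 → R2 fires; E=5 C=2 M=2 R=7
Draw 2: a1=5.635, a2=2.240, a3=3.031, a4=3.550, a5=2.450, a0=16.906; τ=−ln(0.3914)/16.906=0.055 → t=0.068; u2·a0=0.7482·16.906=12.649; a1+…+a3=10.906 < 12.649 ≤ a1+…+a4=14.456 → R4 fires; E=4 C=2 M=3 R=7
Draw 3: a1=4.508, a2=2.240, a3=3.031, a4=4.260, a5=2.450, a0=16.489; τ=−ln(0.3907)/16.489=0.057 → t=0.125; u2·a0=0.5252·16.489=8.660; a1+a2=6.748 < 8.660 ≤ a1+…+a3=9.779 → R3 fires; E=4 C=4 M=4 R=6
Draw 4: a1=3.864, a2=3.840, a3=2.598, a4=5.680, a5=4.200, a0=20.182; τ=−ln(0.0606)/20.182=0.139 → t=0.264; u2·a0=0.0807·20.182=1.629 ≤ a1=3.864 → R1 fires; E=3 C=4 M=5 R=5
Draw 5: a1=2.415, a2=3.200, a3=2.165, a4=5.325, a5=3.500, a0=16.605; τ=−ln(0.4428)/16.605=0.049 → t=0.313; u2·a0=0.3124·16.605=5.187; a1=2.415 < 5.187 ≤ a1+a2=5.615 → R2 fires; E=3 C=3 M=5 R=6
Draw 6: a1=2.898, a2=2.880, a3=2.598, a4=5.325, a5=3.150, a0=16.851; τ=−ln(0.1502)/16.851=0.113 → t=0.426; u2·a0=0.9931·16.851=16.735; a1+…+a4=13.701 < 16.735 ≤ a1+…+a5=16.851 → R5 fires; E=3 C=3 M=7 R=5
Draw 7: a1=2.415, a2=2.400, a3=2.165, a4=7.455, a5=2.625, a0=17.060; τ=−ln(0.5377)/17.060=0.036 → t=0.462; u2·a0=0.0976·17.060=1.665 ≤ a1=2.415 → R1 fires; E=2 C=3 M=8 R=4
Draw 8: a1=1.288, a2=1.920, a3=1.732, a4=5.680, a5=2.100, a0=12.720; τ=−ln(0.3383)/12.720=0.085 → t=0.547 > T=0.5: stop.
At T=0.5: E=2 C=3 M=8 R=4; the largest is M.

Dominant species at T: M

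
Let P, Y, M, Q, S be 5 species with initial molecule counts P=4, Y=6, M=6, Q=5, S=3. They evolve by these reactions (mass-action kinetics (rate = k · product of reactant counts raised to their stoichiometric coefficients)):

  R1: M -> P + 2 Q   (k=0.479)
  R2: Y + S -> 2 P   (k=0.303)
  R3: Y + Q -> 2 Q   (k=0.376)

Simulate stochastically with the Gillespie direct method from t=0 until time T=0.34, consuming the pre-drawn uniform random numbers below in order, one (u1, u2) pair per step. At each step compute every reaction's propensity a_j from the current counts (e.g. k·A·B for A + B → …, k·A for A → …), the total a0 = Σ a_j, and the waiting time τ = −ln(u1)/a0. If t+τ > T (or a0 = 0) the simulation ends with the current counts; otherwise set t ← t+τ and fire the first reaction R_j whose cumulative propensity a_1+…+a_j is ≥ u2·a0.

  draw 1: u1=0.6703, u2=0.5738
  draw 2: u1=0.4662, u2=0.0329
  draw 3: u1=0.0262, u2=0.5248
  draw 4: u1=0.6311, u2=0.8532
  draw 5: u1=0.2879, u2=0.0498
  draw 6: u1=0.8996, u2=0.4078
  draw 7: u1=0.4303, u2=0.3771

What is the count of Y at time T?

t=0.000: P=4 Y=6 M=6 Q=5 S=3
Draw 1: a1=2.874, a2=5.454, a3=11.280, a0=19.608; τ=−ln(0.6703)/19.608=0.020 → t=0.020; u2·a0=0.5738·19.608=11.251; a1+a2=8.328 < 11.251 ≤ a1+…+a3=19.608 → R3 fires; P=4 Y=5 M=6 Q=6 S=3
Draw 2: a1=2.874, a2=4.545, a3=11.280, a0=18.699; τ=−ln(0.4662)/18.699=0.041 → t=0.061; u2·a0=0.0329·18.699=0.615 ≤ a1=2.874 → R1 fires; P=5 Y=5 M=5 Q=8 S=3
Draw 3: a1=2.395, a2=4.545, a3=15.040, a0=21.980; τ=−ln(0.0262)/21.980=0.166 → t=0.227; u2·a0=0.5248·21.980=11.535; a1+a2=6.940 < 11.535 ≤ a1+…+a3=21.980 → R3 fires; P=5 Y=4 M=5 Q=9 S=3
Draw 4: a1=2.395, a2=3.636, a3=13.536, a0=19.567; τ=−ln(0.6311)/19.567=0.024 → t=0.250; u2·a0=0.8532·19.567=16.695; a1+a2=6.031 < 16.695 ≤ a1+…+a3=19.567 → R3 fires; P=5 Y=3 M=5 Q=10 S=3
Draw 5: a1=2.395, a2=2.727, a3=11.280, a0=16.402; τ=−ln(0.2879)/16.402=0.076 → t=0.326; u2·a0=0.0498·16.402=0.817 ≤ a1=2.395 → R1 fires; P=6 Y=3 M=4 Q=12 S=3
Draw 6: a1=1.916, a2=2.727, a3=13.536, a0=18.179; τ=−ln(0.8996)/18.179=0.006 → t=0.332; u2·a0=0.4078·18.179=7.413; a1+a2=4.643 < 7.413 ≤ a1+…+a3=18.179 → R3 fires; P=6 Y=2 M=4 Q=13 S=3
Draw 7: a1=1.916, a2=1.818, a3=9.776, a0=13.510; τ=−ln(0.4303)/13.510=0.062 → t=0.395 > T=0.34: stop.
Read off Y at T=0.34: 2

Y at T = 2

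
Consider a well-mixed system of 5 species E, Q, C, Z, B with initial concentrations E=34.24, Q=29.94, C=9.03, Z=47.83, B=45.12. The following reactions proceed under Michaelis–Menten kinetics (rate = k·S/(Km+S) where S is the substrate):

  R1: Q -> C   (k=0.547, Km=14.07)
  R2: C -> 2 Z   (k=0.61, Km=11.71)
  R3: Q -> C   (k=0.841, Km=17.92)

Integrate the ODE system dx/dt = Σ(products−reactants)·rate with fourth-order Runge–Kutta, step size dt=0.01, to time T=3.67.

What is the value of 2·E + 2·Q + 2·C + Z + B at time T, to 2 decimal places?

Value at T = 239.37

Check how each reaction changes W = 2·E + 2·Q + 2·C + Z + B (weight of products minus weight of reactants):
R1: Q -> C: (2·1) − (2·1) = 2 − 2 = 0
R2: C -> 2 Z: (1·2) − (2·1) = 2 − 2 = 0
R3: Q -> C: (2·1) − (2·1) = 2 − 2 = 0
Every reaction leaves W unchanged, so W is conserved and no simulation is needed: W(T) = W(0) = 2·34.24 + 2·29.94 + 2·9.03 + 47.83 + 45.12 = 239.37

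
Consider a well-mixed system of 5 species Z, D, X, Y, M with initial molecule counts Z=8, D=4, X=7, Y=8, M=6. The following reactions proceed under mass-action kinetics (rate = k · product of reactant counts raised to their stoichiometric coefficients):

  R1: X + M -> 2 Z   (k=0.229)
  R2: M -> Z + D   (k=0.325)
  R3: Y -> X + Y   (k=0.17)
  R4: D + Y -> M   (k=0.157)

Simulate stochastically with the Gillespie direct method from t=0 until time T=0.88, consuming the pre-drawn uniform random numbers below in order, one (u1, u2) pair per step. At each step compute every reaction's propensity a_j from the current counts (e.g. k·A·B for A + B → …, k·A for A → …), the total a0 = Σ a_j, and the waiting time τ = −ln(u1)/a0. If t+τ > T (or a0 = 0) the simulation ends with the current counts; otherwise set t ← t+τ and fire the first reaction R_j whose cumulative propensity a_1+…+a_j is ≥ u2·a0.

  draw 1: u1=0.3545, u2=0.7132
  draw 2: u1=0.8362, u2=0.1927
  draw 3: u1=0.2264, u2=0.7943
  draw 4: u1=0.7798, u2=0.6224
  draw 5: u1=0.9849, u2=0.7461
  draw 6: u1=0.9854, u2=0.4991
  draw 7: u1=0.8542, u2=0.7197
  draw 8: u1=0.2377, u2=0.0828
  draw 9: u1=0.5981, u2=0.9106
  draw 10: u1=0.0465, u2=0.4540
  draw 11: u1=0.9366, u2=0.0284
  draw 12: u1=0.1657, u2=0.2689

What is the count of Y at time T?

Y at T = 5

t=0.000: Z=8 D=4 X=7 Y=8 M=6
Draw 1: a1=9.618, a2=1.950, a3=1.360, a4=5.024, a0=17.952; τ=−ln(0.3545)/17.952=0.058 → t=0.058; u2·a0=0.7132·17.952=12.803; a1+a2=11.568 < 12.803 ≤ a1+…+a3=12.928 → R3 fires; Z=8 D=4 X=8 Y=8 M=6
Draw 2: a1=10.992, a2=1.950, a3=1.360, a4=5.024, a0=19.326; τ=−ln(0.8362)/19.326=0.009 → t=0.067; u2·a0=0.1927·19.326=3.724 ≤ a1=10.992 → R1 fires; Z=10 D=4 X=7 Y=8 M=5
Draw 3: a1=8.015, a2=1.625, a3=1.360, a4=5.024, a0=16.024; τ=−ln(0.2264)/16.024=0.093 → t=0.160; u2·a0=0.7943·16.024=12.728; a1+…+a3=11.000 < 12.728 ≤ a1+…+a4=16.024 → R4 fires; Z=10 D=3 X=7 Y=7 M=6
Draw 4: a1=9.618, a2=1.950, a3=1.190, a4=3.297, a0=16.055; τ=−ln(0.7798)/16.055=0.015 → t=0.175; u2·a0=0.6224·16.055=9.993; a1=9.618 < 9.993 ≤ a1+a2=11.568 → R2 fires; Z=11 D=4 X=7 Y=7 M=5
Draw 5: a1=8.015, a2=1.625, a3=1.190, a4=4.396, a0=15.226; τ=−ln(0.9849)/15.226=0.001 → t=0.176; u2·a0=0.7461·15.226=11.360; a1+…+a3=10.830 < 11.360 ≤ a1+…+a4=15.226 → R4 fires; Z=11 D=3 X=7 Y=6 M=6
Draw 6: a1=9.618, a2=1.950, a3=1.020, a4=2.826, a0=15.414; τ=−ln(0.9854)/15.414=0.001 → t=0.177; u2·a0=0.4991·15.414=7.693 ≤ a1=9.618 → R1 fires; Z=13 D=3 X=6 Y=6 M=5
Draw 7: a1=6.870, a2=1.625, a3=1.020, a4=2.826, a0=12.341; τ=−ln(0.8542)/12.341=0.013 → t=0.190; u2·a0=0.7197·12.341=8.882; a1+a2=8.495 < 8.882 ≤ a1+…+a3=9.515 → R3 fires; Z=13 D=3 X=7 Y=6 M=5
Draw 8: a1=8.015, a2=1.625, a3=1.020, a4=2.826, a0=13.486; τ=−ln(0.2377)/13.486=0.107 → t=0.296; u2·a0=0.0828·13.486=1.117 ≤ a1=8.015 → R1 fires; Z=15 D=3 X=6 Y=6 M=4
Draw 9: a1=5.496, a2=1.300, a3=1.020, a4=2.826, a0=10.642; τ=−ln(0.5981)/10.642=0.048 → t=0.345; u2·a0=0.9106·10.642=9.691; a1+…+a3=7.816 < 9.691 ≤ a1+…+a4=10.642 → R4 fires; Z=15 D=2 X=6 Y=5 M=5
Draw 10: a1=6.870, a2=1.625, a3=0.850, a4=1.570, a0=10.915; τ=−ln(0.0465)/10.915=0.281 → t=0.626; u2·a0=0.4540·10.915=4.955 ≤ a1=6.870 → R1 fires; Z=17 D=2 X=5 Y=5 M=4
Draw 11: a1=4.580, a2=1.300, a3=0.850, a4=1.570, a0=8.300; τ=−ln(0.9366)/8.300=0.008 → t=0.634; u2·a0=0.0284·8.300=0.236 ≤ a1=4.580 → R1 fires; Z=19 D=2 X=4 Y=5 M=3
Draw 12: a1=2.748, a2=0.975, a3=0.850, a4=1.570, a0=6.143; τ=−ln(0.1657)/6.143=0.293 → t=0.926 > T=0.88: stop.
Read off Y at T=0.88: 5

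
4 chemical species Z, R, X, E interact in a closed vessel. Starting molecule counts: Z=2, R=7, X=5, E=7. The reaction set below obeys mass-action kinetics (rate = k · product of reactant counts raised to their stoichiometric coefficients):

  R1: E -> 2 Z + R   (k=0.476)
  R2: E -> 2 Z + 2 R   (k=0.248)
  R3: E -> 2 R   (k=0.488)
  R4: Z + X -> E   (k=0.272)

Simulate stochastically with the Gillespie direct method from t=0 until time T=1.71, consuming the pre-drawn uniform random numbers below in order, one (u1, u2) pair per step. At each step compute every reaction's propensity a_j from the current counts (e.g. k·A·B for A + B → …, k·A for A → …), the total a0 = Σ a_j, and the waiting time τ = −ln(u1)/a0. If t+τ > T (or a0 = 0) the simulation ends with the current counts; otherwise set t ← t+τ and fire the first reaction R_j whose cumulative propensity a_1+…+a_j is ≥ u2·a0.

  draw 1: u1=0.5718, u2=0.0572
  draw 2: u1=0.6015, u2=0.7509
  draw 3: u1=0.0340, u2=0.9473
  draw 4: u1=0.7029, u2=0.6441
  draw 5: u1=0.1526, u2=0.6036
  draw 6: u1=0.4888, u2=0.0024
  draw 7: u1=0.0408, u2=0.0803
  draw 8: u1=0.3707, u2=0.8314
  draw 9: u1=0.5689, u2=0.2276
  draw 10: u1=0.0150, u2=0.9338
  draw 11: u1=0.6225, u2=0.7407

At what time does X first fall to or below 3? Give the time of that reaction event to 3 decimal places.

t=0.000: Z=2 R=7 X=5 E=7
Draw 1: a1=3.332, a2=1.736, a3=3.416, a4=2.720, a0=11.204; τ=−ln(0.5718)/11.204=0.050 → t=0.050; u2·a0=0.0572·11.204=0.641 ≤ a1=3.332 → R1 fires; Z=4 R=8 X=5 E=6
Draw 2: a1=2.856, a2=1.488, a3=2.928, a4=5.440, a0=12.712; τ=−ln(0.6015)/12.712=0.040 → t=0.090; u2·a0=0.7509·12.712=9.545; a1+…+a3=7.272 < 9.545 ≤ a1+…+a4=12.712 → R4 fires; Z=3 R=8 X=4 E=7
Draw 3: a1=3.332, a2=1.736, a3=3.416, a4=3.264, a0=11.748; τ=−ln(0.0340)/11.748=0.288 → t=0.378; u2·a0=0.9473·11.748=11.129; a1+…+a3=8.484 < 11.129 ≤ a1+…+a4=11.748 → R4 fires; Z=2 R=8 X=3 E=8
Draw 4: a1=3.808, a2=1.984, a3=3.904, a4=1.632, a0=11.328; τ=−ln(0.7029)/11.328=0.031 → t=0.409; u2·a0=0.6441·11.328=7.296; a1+a2=5.792 < 7.296 ≤ a1+…+a3=9.696 → R3 fires; Z=2 R=10 X=3 E=7
Draw 5: a1=3.332, a2=1.736, a3=3.416, a4=1.632, a0=10.116; τ=−ln(0.1526)/10.116=0.186 → t=0.595; u2·a0=0.6036·10.116=6.106; a1+a2=5.068 < 6.106 ≤ a1+…+a3=8.484 → R3 fires; Z=2 R=12 X=3 E=6
Draw 6: a1=2.856, a2=1.488, a3=2.928, a4=1.632, a0=8.904; τ=−ln(0.4888)/8.904=0.080 → t=0.675; u2·a0=0.0024·8.904=0.021 ≤ a1=2.856 → R1 fires; Z=4 R=13 X=3 E=5
Draw 7: a1=2.380, a2=1.240, a3=2.440, a4=3.264, a0=9.324; τ=−ln(0.0408)/9.324=0.343 → t=1.018; u2·a0=0.0803·9.324=0.749 ≤ a1=2.380 → R1 fires; Z=6 R=14 X=3 E=4
Draw 8: a1=1.904, a2=0.992, a3=1.952, a4=4.896, a0=9.744; τ=−ln(0.3707)/9.744=0.102 → t=1.120; u2·a0=0.8314·9.744=8.101; a1+…+a3=4.848 < 8.101 ≤ a1+…+a4=9.744 → R4 fires; Z=5 R=14 X=2 E=5
Draw 9: a1=2.380, a2=1.240, a3=2.440, a4=2.720, a0=8.780; τ=−ln(0.5689)/8.780=0.064 → t=1.184; u2·a0=0.2276·8.780=1.998 ≤ a1=2.380 → R1 fires; Z=7 R=15 X=2 E=4
Draw 10: a1=1.904, a2=0.992, a3=1.952, a4=3.808, a0=8.656; τ=−ln(0.0150)/8.656=0.485 → t=1.669; u2·a0=0.9338·8.656=8.083; a1+…+a3=4.848 < 8.083 ≤ a1+…+a4=8.656 → R4 fires; Z=6 R=15 X=1 E=5
Draw 11: a1=2.380, a2=1.240, a3=2.440, a4=1.632, a0=7.692; τ=−ln(0.6225)/7.692=0.062 → t=1.731 > T=1.71: stop.
X first becomes ≤ 3 when it reaches 3 at the event at t=0.378.

Threshold first reached at t = 0.378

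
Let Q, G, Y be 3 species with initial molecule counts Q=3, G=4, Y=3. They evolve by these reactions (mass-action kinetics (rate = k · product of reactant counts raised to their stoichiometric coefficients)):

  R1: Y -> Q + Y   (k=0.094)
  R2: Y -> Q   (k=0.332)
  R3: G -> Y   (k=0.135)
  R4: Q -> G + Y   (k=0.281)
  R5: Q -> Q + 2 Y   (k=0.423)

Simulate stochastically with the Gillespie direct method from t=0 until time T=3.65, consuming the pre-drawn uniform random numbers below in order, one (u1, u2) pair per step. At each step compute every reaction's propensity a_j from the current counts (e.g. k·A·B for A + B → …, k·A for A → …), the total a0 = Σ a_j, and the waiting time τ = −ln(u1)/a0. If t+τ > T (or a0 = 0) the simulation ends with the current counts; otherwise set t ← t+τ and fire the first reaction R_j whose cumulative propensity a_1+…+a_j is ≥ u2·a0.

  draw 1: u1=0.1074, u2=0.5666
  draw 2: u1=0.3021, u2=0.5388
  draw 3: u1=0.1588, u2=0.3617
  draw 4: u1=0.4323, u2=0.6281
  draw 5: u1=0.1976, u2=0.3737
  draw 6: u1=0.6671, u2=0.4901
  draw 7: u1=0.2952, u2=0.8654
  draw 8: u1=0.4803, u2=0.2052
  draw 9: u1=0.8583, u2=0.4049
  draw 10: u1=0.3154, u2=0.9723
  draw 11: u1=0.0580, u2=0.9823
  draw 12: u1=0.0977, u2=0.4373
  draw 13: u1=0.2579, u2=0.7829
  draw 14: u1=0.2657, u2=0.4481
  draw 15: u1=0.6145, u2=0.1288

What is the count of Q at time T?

Q at T = 7

t=0.000: Q=3 G=4 Y=3
Draw 1: a1=0.282, a2=0.996, a3=0.540, a4=0.843, a5=1.269, a0=3.930; τ=−ln(0.1074)/3.930=0.568 → t=0.568; u2·a0=0.5666·3.930=2.227; a1+…+a3=1.818 < 2.227 ≤ a1+…+a4=2.661 → R4 fires; Q=2 G=5 Y=4
Draw 2: a1=0.376, a2=1.328, a3=0.675, a4=0.562, a5=0.846, a0=3.787; τ=−ln(0.3021)/3.787=0.316 → t=0.884; u2·a0=0.5388·3.787=2.040; a1+a2=1.704 < 2.040 ≤ a1+…+a3=2.379 → R3 fires; Q=2 G=4 Y=5
Draw 3: a1=0.470, a2=1.660, a3=0.540, a4=0.562, a5=0.846, a0=4.078; τ=−ln(0.1588)/4.078=0.451 → t=1.335; u2·a0=0.3617·4.078=1.475; a1=0.470 < 1.475 ≤ a1+a2=2.130 → R2 fires; Q=3 G=4 Y=4
Draw 4: a1=0.376, a2=1.328, a3=0.540, a4=0.843, a5=1.269, a0=4.356; τ=−ln(0.4323)/4.356=0.193 → t=1.528; u2·a0=0.6281·4.356=2.736; a1+…+a3=2.244 < 2.736 ≤ a1+…+a4=3.087 → R4 fires; Q=2 G=5 Y=5
Draw 5: a1=0.470, a2=1.660, a3=0.675, a4=0.562, a5=0.846, a0=4.213; τ=−ln(0.1976)/4.213=0.385 → t=1.912; u2·a0=0.3737·4.213=1.574; a1=0.470 < 1.574 ≤ a1+a2=2.130 → R2 fires; Q=3 G=5 Y=4
Draw 6: a1=0.376, a2=1.328, a3=0.675, a4=0.843, a5=1.269, a0=4.491; τ=−ln(0.6671)/4.491=0.090 → t=2.003; u2·a0=0.4901·4.491=2.201; a1+a2=1.704 < 2.201 ≤ a1+…+a3=2.379 → R3 fires; Q=3 G=4 Y=5
Draw 7: a1=0.470, a2=1.660, a3=0.540, a4=0.843, a5=1.269, a0=4.782; τ=−ln(0.2952)/4.782=0.255 → t=2.258; u2·a0=0.8654·4.782=4.138; a1+…+a4=3.513 < 4.138 ≤ a1+…+a5=4.782 → R5 fires; Q=3 G=4 Y=7
Draw 8: a1=0.658, a2=2.324, a3=0.540, a4=0.843, a5=1.269, a0=5.634; τ=−ln(0.4803)/5.634=0.130 → t=2.388; u2·a0=0.2052·5.634=1.156; a1=0.658 < 1.156 ≤ a1+a2=2.982 → R2 fires; Q=4 G=4 Y=6
Draw 9: a1=0.564, a2=1.992, a3=0.540, a4=1.124, a5=1.692, a0=5.912; τ=−ln(0.8583)/5.912=0.026 → t=2.414; u2·a0=0.4049·5.912=2.394; a1=0.564 < 2.394 ≤ a1+a2=2.556 → R2 fires; Q=5 G=4 Y=5
Draw 10: a1=0.470, a2=1.660, a3=0.540, a4=1.405, a5=2.115, a0=6.190; τ=−ln(0.3154)/6.190=0.186 → t=2.600; u2·a0=0.9723·6.190=6.019; a1+…+a4=4.075 < 6.019 ≤ a1+…+a5=6.190 → R5 fires; Q=5 G=4 Y=7
Draw 11: a1=0.658, a2=2.324, a3=0.540, a4=1.405, a5=2.115, a0=7.042; τ=−ln(0.0580)/7.042=0.404 → t=3.004; u2·a0=0.9823·7.042=6.917; a1+…+a4=4.927 < 6.917 ≤ a1+…+a5=7.042 → R5 fires; Q=5 G=4 Y=9
Draw 12: a1=0.846, a2=2.988, a3=0.540, a4=1.405, a5=2.115, a0=7.894; τ=−ln(0.0977)/7.894=0.295 → t=3.299; u2·a0=0.4373·7.894=3.452; a1=0.846 < 3.452 ≤ a1+a2=3.834 → R2 fires; Q=6 G=4 Y=8
Draw 13: a1=0.752, a2=2.656, a3=0.540, a4=1.686, a5=2.538, a0=8.172; τ=−ln(0.2579)/8.172=0.166 → t=3.465; u2·a0=0.7829·8.172=6.398; a1+…+a4=5.634 < 6.398 ≤ a1+…+a5=8.172 → R5 fires; Q=6 G=4 Y=10
Draw 14: a1=0.940, a2=3.320, a3=0.540, a4=1.686, a5=2.538, a0=9.024; τ=−ln(0.2657)/9.024=0.147 → t=3.612; u2·a0=0.4481·9.024=4.044; a1=0.940 < 4.044 ≤ a1+a2=4.260 → R2 fires; Q=7 G=4 Y=9
Draw 15: a1=0.846, a2=2.988, a3=0.540, a4=1.967, a5=2.961, a0=9.302; τ=−ln(0.6145)/9.302=0.052 → t=3.664 > T=3.65: stop.
Read off Q at T=3.65: 7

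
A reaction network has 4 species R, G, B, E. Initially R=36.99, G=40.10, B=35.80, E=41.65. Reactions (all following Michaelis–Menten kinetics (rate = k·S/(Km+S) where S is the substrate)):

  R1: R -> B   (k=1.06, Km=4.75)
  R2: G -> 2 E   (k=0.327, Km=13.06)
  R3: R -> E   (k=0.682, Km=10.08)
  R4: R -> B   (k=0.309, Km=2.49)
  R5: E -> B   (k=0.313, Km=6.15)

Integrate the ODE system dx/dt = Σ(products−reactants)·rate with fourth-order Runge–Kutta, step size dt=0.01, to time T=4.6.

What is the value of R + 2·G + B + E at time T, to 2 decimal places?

Check how each reaction changes W = R + 2·G + B + E (weight of products minus weight of reactants):
R1: R -> B: (1·1) − (1·1) = 1 − 1 = 0
R2: G -> 2 E: (1·2) − (2·1) = 2 − 2 = 0
R3: R -> E: (1·1) − (1·1) = 1 − 1 = 0
R4: R -> B: (1·1) − (1·1) = 1 − 1 = 0
R5: E -> B: (1·1) − (1·1) = 1 − 1 = 0
Every reaction leaves W unchanged, so W is conserved and no simulation is needed: W(T) = W(0) = 36.99 + 2·40.10 + 35.80 + 41.65 = 194.64

Value at T = 194.64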